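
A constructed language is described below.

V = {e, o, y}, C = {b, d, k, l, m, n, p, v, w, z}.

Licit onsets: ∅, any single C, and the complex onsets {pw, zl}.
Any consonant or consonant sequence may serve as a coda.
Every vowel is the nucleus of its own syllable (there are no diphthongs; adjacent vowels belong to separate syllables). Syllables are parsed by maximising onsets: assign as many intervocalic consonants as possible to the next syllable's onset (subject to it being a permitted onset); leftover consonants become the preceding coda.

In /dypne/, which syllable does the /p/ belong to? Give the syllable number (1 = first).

Nuclei (vowels): y, e → 2 syllables.
Between /y/ (V1) and /e/ (V2): /pn/ splits as /p/ + /n/ (/n/ is the longest suffix that is a licit onset).
Result: dyp.ne.
The /p/ is in the coda of syllable 1 (/dyp/).

1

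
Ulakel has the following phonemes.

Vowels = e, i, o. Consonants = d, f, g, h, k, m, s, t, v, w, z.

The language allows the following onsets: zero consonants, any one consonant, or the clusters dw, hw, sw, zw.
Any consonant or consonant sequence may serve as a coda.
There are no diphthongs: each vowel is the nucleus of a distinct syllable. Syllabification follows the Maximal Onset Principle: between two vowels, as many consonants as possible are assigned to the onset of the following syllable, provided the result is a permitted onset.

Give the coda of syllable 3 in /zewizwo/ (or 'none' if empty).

none

Vowels present: e, i, o; each is a nucleus, giving 3 syllables.
σ1/σ2 boundary: /w/ is a single consonant, so it becomes the next onset.
σ2/σ3 boundary: cluster /zw/ — /zw/ is itself a permitted onset, so the whole cluster goes right; preceding coda = ∅.
So the parse is ze.wi.zwo.
Syllable 3 is /zwo/: onset /zw/, nucleus /o/, coda ∅.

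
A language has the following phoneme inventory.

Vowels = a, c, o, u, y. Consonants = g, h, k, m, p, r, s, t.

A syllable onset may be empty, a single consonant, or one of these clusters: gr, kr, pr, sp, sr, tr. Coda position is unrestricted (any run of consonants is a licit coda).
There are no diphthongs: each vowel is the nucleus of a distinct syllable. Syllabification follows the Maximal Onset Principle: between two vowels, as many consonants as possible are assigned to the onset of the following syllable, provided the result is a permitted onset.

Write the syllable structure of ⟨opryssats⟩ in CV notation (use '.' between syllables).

V.CCVC.CVCC

Nuclei (vowels): o, y, a → 3 syllables.
Between /o/ (V1) and /y/ (V2): /pr/ is a licit onset in full, so it all attaches to the next syllable.
Between /y/ (V2) and /a/ (V3): /ss/; trying suffixes from longest down, /s/ is the first permitted one, so coda /s/ | onset /s/.
Putting it together: o.prys.sats.
Mapping each syllable to C/V: /o/ → V, /prys/ → CCVC, /sats/ → CVCC.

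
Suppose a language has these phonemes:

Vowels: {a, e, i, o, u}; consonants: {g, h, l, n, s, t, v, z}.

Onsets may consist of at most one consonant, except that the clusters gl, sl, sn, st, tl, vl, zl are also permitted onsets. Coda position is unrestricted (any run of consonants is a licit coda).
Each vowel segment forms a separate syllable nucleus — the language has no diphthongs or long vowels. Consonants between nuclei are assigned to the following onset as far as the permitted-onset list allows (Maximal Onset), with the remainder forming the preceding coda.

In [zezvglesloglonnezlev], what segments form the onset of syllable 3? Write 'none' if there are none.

sl

Vowels present: e, e, o, o, e, e; each is a nucleus, giving 6 syllables.
Between /e/ (V1) and /e/ (V2): /zvgl/; trying suffixes from longest down, /gl/ is the first permitted one, so coda /zv/ | onset /gl/.
Between /e/ (V2) and /o/ (V3): /sl/ is a licit onset in full, so it all attaches to the next syllable.
Between /o/ (V3) and /o/ (V4): /gl/ is a licit onset in full, so it all attaches to the next syllable.
Between /o/ (V4) and /e/ (V5): cluster /nn/ — the longest permitted-onset suffix is /n/; onset = /n/, preceding coda = /n/.
Between /e/ (V5) and /e/ (V6): /zl/ — entire cluster is a permitted onset → onset /zl/, coda ∅.
Syllabification: zezv.gle.slo.glon.ne.zlev.
Syllable 3 is /slo/: onset /sl/, nucleus /o/, coda ∅.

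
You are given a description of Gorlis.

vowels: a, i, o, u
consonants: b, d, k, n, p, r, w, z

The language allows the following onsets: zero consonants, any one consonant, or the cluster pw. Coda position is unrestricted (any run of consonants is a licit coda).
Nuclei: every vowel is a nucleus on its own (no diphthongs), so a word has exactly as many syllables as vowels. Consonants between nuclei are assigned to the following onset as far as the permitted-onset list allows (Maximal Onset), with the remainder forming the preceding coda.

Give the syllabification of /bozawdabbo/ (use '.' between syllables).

Vowels present: o, a, a, o; each is a nucleus, giving 4 syllables.
V1 /o/ – V2 /a/: just /z/ — single C goes to the following onset.
V2 /a/ – V3 /a/: /wd/ — longest licit onset from the right is /d/, leaving /w/ as coda.
V3 /a/ – V4 /o/: /bb/; trying suffixes from longest down, /b/ is the first permitted one, so coda /b/ | onset /b/.

bo.zaw.dab.bo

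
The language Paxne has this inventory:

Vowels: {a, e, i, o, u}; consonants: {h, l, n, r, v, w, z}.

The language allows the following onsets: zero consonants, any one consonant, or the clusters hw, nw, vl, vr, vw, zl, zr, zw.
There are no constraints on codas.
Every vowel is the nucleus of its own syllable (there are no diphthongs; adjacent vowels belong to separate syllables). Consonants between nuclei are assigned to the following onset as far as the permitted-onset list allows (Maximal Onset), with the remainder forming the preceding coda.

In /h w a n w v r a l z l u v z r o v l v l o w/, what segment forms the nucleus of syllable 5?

o

Vowels present: a, a, u, o, o; each is a nucleus, giving 5 syllables.
The fifth nucleus (vowel 5 from the left) is /o/.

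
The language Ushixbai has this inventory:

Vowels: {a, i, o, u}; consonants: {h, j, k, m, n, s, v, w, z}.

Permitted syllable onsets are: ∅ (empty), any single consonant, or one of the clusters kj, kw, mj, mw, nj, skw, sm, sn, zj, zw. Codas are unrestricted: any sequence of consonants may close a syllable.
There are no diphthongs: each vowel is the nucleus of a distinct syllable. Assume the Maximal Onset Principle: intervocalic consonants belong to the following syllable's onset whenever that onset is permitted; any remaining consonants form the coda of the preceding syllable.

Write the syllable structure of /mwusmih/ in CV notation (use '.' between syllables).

CCV.CCVC

Vowels present: u, i; each is a nucleus, giving 2 syllables.
/u…i/ gap (V1→V2): /sm/ is a licit onset in full, so it all attaches to the next syllable.
Putting it together: mwu.smih.
Mapping each syllable to C/V: /mwu/ → CCV, /smih/ → CCVC.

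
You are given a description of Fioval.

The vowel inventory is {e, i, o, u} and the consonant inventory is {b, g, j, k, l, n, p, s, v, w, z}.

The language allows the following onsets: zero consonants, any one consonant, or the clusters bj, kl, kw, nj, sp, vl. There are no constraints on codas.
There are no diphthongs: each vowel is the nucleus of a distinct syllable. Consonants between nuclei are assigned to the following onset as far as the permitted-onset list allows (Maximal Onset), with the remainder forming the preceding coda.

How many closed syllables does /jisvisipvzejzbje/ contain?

Vowels present: i, i, i, e, e; each is a nucleus, giving 5 syllables.
/i…i/ gap (V1→V2): /sv/; trying suffixes from longest down, /v/ is the first permitted one, so coda /s/ | onset /v/.
/i…i/ gap (V2→V3): /s/ is a single consonant, so it becomes the next onset.
/i…e/ gap (V3→V4): /pvz/ — longest licit onset from the right is /z/, leaving /pv/ as coda.
/e…e/ gap (V4→V5): /jzbj/; trying suffixes from longest down, /bj/ is the first permitted one, so coda /jz/ | onset /bj/.
So the parse is jis.vi.sipv.zejz.bje.
Classifying each syllable: /jis/ (closed), /vi/ (open), /sipv/ (closed), /zejz/ (closed), /bje/ (open).
Closed syllables: 3.

3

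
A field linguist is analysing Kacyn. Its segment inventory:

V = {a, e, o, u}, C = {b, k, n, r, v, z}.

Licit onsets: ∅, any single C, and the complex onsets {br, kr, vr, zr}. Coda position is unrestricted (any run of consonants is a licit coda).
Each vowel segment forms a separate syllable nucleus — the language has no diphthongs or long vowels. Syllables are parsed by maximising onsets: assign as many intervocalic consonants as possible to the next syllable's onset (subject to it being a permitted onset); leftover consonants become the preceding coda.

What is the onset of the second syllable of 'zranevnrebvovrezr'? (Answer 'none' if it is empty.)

n

Vowels present: a, e, e, o, e; each is a nucleus, giving 5 syllables.
V1 /a/ – V2 /e/: just /n/ — single C goes to the following onset.
V2 /e/ – V3 /e/: /vnr/ — longest licit onset from the right is /r/, leaving /vn/ as coda.
V3 /e/ – V4 /o/: /bv/ splits as /b/ + /v/ (/v/ is the longest suffix that is a licit onset).
V4 /o/ – V5 /e/: cluster /vr/ — /vr/ is itself a permitted onset, so the whole cluster goes right; preceding coda = ∅.
Putting it together: zra.nevn.reb.vo.vrezr.
Syllable 2 is /nevn/: onset /n/, nucleus /e/, coda /vn/.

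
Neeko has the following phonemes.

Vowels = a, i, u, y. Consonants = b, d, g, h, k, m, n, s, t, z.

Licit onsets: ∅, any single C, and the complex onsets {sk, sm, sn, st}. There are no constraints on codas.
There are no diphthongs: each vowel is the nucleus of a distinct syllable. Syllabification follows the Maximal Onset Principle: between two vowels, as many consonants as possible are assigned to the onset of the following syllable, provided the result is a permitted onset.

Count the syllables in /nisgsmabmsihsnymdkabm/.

Nuclei (vowels): i, a, i, y, a → 5 syllables.

5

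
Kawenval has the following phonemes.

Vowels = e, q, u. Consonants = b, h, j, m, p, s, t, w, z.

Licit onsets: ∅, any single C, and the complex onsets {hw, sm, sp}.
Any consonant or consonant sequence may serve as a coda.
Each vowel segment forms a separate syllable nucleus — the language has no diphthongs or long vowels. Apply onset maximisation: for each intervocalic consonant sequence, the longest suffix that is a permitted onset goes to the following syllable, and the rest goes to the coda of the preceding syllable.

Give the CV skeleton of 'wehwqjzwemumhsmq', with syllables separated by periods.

CV.CCVCC.CV.CVCC.CCV

Nuclei (vowels): e, q, e, u, q → 5 syllables.
/e…q/ gap (V1→V2): /hw/ is a licit onset in full, so it all attaches to the next syllable.
/q…e/ gap (V2→V3): cluster /jzw/ — the longest permitted-onset suffix is /w/; onset = /w/, preceding coda = /jz/.
/e…u/ gap (V3→V4): /m/ → onset of the next syllable (single consonants are always licit onsets).
/u…q/ gap (V4→V5): /mhsm/ — longest licit onset from the right is /sm/, leaving /mh/ as coda.
Syllabification: we.hwqjz.we.mumh.smq.
Mapping each syllable to C/V: /we/ → CV, /hwqjz/ → CCVCC, /we/ → CV, /mumh/ → CVCC, /smq/ → CCV.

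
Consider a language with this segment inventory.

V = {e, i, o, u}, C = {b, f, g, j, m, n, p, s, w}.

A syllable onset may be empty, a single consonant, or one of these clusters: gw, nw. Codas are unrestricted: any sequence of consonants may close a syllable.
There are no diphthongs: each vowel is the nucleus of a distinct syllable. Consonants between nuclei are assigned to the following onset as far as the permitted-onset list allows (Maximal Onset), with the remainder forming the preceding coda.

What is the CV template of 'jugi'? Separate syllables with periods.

CV.CV

Vowels present: u, i; each is a nucleus, giving 2 syllables.
V1 /u/ – V2 /i/: /g/ → onset of the next syllable (single consonants are always licit onsets).
Syllabification: ju.gi.
Mapping each syllable to C/V: /ju/ → CV, /gi/ → CV.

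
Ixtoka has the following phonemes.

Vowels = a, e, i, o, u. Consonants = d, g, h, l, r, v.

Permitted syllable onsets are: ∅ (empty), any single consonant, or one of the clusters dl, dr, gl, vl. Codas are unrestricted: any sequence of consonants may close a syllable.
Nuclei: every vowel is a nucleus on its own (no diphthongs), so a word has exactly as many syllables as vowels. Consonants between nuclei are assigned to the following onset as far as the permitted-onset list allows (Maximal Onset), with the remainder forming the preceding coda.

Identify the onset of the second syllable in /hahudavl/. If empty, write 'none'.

h

The vowels are a, u, a — 3 nuclei, so 3 syllables.
Between /a/ (V1) and /u/ (V2): /h/ → onset of the next syllable (single consonants are always licit onsets).
Between /u/ (V2) and /a/ (V3): /d/ → onset of the next syllable (single consonants are always licit onsets).
Result: ha.hu.davl.
Syllable 2 is /hu/: onset /h/, nucleus /u/, coda ∅.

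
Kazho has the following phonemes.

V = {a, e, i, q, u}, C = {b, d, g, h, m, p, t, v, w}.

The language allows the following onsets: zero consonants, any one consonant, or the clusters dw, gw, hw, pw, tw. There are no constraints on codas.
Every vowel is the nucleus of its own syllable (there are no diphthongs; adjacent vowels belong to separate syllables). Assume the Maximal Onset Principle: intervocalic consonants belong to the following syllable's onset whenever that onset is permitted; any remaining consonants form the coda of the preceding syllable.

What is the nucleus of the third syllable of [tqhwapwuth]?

u

The vowels are q, a, u — 3 nuclei, so 3 syllables.
The third nucleus (vowel 3 from the left) is /u/.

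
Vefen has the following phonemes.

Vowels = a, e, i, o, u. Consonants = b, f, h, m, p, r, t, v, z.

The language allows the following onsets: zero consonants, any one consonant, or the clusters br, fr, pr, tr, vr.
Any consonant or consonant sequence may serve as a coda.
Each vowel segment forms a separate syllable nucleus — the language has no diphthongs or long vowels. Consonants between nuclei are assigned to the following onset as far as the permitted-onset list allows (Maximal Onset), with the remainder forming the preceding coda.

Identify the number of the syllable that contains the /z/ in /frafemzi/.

3

Vowels present: a, e, i; each is a nucleus, giving 3 syllables.
Between /a/ (V1) and /e/ (V2): /f/ is a single consonant, so it becomes the next onset.
Between /e/ (V2) and /i/ (V3): /mz/; trying suffixes from longest down, /z/ is the first permitted one, so coda /m/ | onset /z/.
Putting it together: fra.fem.zi.
The /z/ is in the onset of syllable 3 (/zi/).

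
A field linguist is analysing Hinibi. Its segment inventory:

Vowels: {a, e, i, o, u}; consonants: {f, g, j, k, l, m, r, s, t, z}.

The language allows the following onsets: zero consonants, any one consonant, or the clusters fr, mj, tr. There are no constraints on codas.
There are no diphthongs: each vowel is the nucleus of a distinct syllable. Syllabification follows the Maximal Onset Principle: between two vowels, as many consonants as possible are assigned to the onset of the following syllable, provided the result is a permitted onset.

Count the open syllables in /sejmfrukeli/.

3

Nuclei (vowels): e, u, e, i → 4 syllables.
σ1/σ2 boundary: /jmfr/ — longest licit onset from the right is /fr/, leaving /jm/ as coda.
σ2/σ3 boundary: /k/ is a single consonant, so it becomes the next onset.
σ3/σ4 boundary: /l/ is a single consonant, so it becomes the next onset.
So the parse is sejm.fru.ke.li.
Classifying each syllable: /sejm/ (closed), /fru/ (open), /ke/ (open), /li/ (open).
Open syllables: 3.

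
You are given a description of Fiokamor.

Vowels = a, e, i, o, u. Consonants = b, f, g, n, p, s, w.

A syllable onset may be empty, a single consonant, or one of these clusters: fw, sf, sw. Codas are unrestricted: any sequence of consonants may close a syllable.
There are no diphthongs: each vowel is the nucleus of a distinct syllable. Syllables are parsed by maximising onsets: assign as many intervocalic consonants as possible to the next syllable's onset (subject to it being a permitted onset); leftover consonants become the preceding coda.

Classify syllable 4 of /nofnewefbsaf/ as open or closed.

closed

Vowels present: o, e, e, a; each is a nucleus, giving 4 syllables.
Between /o/ (V1) and /e/ (V2): /fn/ splits as /f/ + /n/ (/n/ is the longest suffix that is a licit onset).
Between /e/ (V2) and /e/ (V3): /w/ → onset of the next syllable (single consonants are always licit onsets).
Between /e/ (V3) and /a/ (V4): /fbs/; trying suffixes from longest down, /s/ is the first permitted one, so coda /fb/ | onset /s/.
Result: nof.ne.wefb.saf.
Syllable 4 is /saf/ with coda /f/, so it is closed.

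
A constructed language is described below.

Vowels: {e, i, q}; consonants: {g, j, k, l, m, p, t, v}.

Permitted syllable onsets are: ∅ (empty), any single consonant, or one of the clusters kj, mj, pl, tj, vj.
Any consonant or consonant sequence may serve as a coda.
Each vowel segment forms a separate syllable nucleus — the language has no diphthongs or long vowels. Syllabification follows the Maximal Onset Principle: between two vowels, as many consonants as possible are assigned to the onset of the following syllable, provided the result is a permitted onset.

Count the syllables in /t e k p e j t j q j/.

3

Vowels present: e, e, q; each is a nucleus, giving 3 syllables.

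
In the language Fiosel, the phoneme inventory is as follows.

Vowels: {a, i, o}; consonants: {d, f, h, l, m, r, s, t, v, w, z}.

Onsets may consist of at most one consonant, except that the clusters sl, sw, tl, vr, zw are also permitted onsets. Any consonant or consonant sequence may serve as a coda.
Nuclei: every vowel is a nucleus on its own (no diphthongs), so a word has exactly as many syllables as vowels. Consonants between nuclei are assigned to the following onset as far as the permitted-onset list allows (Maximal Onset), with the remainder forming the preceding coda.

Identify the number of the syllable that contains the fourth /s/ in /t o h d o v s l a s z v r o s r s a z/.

5

Vowels present: o, o, a, o, a; each is a nucleus, giving 5 syllables.
/o…o/ gap (V1→V2): cluster /hd/ — the longest permitted-onset suffix is /d/; onset = /d/, preceding coda = /h/.
/o…a/ gap (V2→V3): /vsl/; trying suffixes from longest down, /sl/ is the first permitted one, so coda /v/ | onset /sl/.
/a…o/ gap (V3→V4): /szvr/ — longest licit onset from the right is /vr/, leaving /sz/ as coda.
/o…a/ gap (V4→V5): /srs/ — longest licit onset from the right is /s/, leaving /sr/ as coda.
So the parse is toh.dov.slasz.vrosr.saz.
The fourth /s/ is in the onset of syllable 5 (/saz/).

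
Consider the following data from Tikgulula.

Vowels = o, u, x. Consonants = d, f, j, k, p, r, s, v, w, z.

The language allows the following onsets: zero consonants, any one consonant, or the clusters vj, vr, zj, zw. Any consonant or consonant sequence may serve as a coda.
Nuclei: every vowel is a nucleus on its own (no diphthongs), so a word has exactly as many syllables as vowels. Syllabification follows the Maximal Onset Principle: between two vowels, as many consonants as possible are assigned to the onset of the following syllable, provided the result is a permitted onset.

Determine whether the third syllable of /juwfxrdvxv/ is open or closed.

The vowels are u, x, x — 3 nuclei, so 3 syllables.
V1 /u/ – V2 /x/: /wf/ — longest licit onset from the right is /f/, leaving /w/ as coda.
V2 /x/ – V3 /x/: /rdv/ — longest licit onset from the right is /v/, leaving /rd/ as coda.
Putting it together: juw.fxrd.vxv.
Syllable 3 is /vxv/ with coda /v/, so it is closed.

closed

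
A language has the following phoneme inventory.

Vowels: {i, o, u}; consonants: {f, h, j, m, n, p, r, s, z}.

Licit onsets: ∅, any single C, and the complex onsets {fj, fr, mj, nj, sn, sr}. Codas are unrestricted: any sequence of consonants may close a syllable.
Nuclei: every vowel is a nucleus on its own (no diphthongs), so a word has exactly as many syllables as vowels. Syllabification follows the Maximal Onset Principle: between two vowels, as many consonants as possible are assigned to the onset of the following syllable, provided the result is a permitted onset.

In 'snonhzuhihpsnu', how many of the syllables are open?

2

Nuclei (vowels): o, u, i, u → 4 syllables.
V1 /o/ – V2 /u/: /nhz/; trying suffixes from longest down, /z/ is the first permitted one, so coda /nh/ | onset /z/.
V2 /u/ – V3 /i/: /h/ is a single consonant, so it becomes the next onset.
V3 /i/ – V4 /u/: /hpsn/ splits as /hp/ + /sn/ (/sn/ is the longest suffix that is a licit onset).
So the parse is snonh.zu.hihp.snu.
Classifying each syllable: /snonh/ (closed), /zu/ (open), /hihp/ (closed), /snu/ (open).
Open syllables: 2.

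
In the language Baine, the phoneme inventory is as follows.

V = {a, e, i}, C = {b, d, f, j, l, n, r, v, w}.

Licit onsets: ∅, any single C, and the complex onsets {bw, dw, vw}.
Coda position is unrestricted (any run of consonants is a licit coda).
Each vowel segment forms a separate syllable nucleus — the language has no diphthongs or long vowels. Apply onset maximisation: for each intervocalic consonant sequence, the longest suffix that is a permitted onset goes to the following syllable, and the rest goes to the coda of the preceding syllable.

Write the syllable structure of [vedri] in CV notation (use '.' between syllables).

Nuclei (vowels): e, i → 2 syllables.
/e…i/ gap (V1→V2): /dr/ splits as /d/ + /r/ (/r/ is the longest suffix that is a licit onset).
So the parse is ved.ri.
Mapping each syllable to C/V: /ved/ → CVC, /ri/ → CV.

CVC.CV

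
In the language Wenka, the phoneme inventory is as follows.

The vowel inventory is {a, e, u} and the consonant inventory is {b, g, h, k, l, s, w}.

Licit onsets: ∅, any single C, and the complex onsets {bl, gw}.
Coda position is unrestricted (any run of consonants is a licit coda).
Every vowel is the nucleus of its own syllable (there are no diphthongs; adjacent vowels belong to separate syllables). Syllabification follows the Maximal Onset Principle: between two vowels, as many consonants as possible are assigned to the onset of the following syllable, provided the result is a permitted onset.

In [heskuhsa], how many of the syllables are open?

1

Vowels present: e, u, a; each is a nucleus, giving 3 syllables.
Between /e/ (V1) and /u/ (V2): /sk/ — longest licit onset from the right is /k/, leaving /s/ as coda.
Between /u/ (V2) and /a/ (V3): cluster /hs/ — the longest permitted-onset suffix is /s/; onset = /s/, preceding coda = /h/.
So the parse is hes.kuh.sa.
Classifying each syllable: /hes/ (closed), /kuh/ (closed), /sa/ (open).
Open syllables: 1.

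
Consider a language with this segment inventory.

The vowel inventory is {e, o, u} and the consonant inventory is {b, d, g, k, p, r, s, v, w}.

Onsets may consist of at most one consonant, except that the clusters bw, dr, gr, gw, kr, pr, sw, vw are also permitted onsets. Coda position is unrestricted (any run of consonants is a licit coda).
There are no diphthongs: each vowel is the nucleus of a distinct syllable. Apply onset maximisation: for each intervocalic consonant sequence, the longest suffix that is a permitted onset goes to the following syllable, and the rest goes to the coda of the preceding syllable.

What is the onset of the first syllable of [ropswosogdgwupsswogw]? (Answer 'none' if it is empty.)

The vowels are o, o, o, u, o — 5 nuclei, so 5 syllables.
V1 /o/ – V2 /o/: cluster /psw/ — the longest permitted-onset suffix is /sw/; onset = /sw/, preceding coda = /p/.
V2 /o/ – V3 /o/: just /s/ — single C goes to the following onset.
V3 /o/ – V4 /u/: cluster /gdgw/ — the longest permitted-onset suffix is /gw/; onset = /gw/, preceding coda = /gd/.
V4 /u/ – V5 /o/: /pssw/; trying suffixes from longest down, /sw/ is the first permitted one, so coda /ps/ | onset /sw/.
Syllabification: rop.swo.sogd.gwups.swogw.
Syllable 1 is /rop/: onset /r/, nucleus /o/, coda /p/.

r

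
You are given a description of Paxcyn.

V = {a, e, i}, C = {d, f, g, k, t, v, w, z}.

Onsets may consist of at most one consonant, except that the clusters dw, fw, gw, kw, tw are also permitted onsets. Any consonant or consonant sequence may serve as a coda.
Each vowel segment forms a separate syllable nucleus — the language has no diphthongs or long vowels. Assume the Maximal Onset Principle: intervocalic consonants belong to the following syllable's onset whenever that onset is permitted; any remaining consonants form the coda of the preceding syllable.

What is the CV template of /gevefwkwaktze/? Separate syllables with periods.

CV.CVCC.CCVCC.CV

Nuclei (vowels): e, e, a, e → 4 syllables.
V1 /e/ – V2 /e/: /v/ is a single consonant, so it becomes the next onset.
V2 /e/ – V3 /a/: /fwkw/ splits as /fw/ + /kw/ (/kw/ is the longest suffix that is a licit onset).
V3 /a/ – V4 /e/: /ktz/ — longest licit onset from the right is /z/, leaving /kt/ as coda.
Result: ge.vefw.kwakt.ze.
Mapping each syllable to C/V: /ge/ → CV, /vefw/ → CVCC, /kwakt/ → CCVCC, /ze/ → CV.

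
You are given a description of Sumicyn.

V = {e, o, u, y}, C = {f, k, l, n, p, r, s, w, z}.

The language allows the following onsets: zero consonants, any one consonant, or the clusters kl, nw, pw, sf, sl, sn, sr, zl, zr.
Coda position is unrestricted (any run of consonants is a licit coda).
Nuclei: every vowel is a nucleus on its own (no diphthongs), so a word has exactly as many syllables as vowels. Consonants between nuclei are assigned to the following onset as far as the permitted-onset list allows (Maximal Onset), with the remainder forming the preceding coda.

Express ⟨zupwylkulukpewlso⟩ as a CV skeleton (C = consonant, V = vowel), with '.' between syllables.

CV.CCVC.CV.CVC.CVCC.CV

Vowels present: u, y, u, u, e, o; each is a nucleus, giving 6 syllables.
V1 /u/ – V2 /y/: cluster /pw/ — /pw/ is itself a permitted onset, so the whole cluster goes right; preceding coda = ∅.
V2 /y/ – V3 /u/: cluster /lk/ — the longest permitted-onset suffix is /k/; onset = /k/, preceding coda = /l/.
V3 /u/ – V4 /u/: just /l/ — single C goes to the following onset.
V4 /u/ – V5 /e/: /kp/ splits as /k/ + /p/ (/p/ is the longest suffix that is a licit onset).
V5 /e/ – V6 /o/: /wls/ splits as /wl/ + /s/ (/s/ is the longest suffix that is a licit onset).
Putting it together: zu.pwyl.ku.luk.pewl.so.
Mapping each syllable to C/V: /zu/ → CV, /pwyl/ → CCVC, /ku/ → CV, /luk/ → CVC, /pewl/ → CVCC, /so/ → CV.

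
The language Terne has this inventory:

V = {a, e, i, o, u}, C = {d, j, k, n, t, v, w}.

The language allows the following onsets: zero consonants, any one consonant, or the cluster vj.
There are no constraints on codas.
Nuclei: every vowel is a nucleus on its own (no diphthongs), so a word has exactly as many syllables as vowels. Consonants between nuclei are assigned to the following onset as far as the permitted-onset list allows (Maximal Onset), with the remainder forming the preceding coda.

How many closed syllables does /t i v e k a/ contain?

0

The vowels are i, e, a — 3 nuclei, so 3 syllables.
V1 /i/ – V2 /e/: just /v/ — single C goes to the following onset.
V2 /e/ – V3 /a/: just /k/ — single C goes to the following onset.
Putting it together: ti.ve.ka.
Classifying each syllable: /ti/ (open), /ve/ (open), /ka/ (open).
Closed syllables: 0.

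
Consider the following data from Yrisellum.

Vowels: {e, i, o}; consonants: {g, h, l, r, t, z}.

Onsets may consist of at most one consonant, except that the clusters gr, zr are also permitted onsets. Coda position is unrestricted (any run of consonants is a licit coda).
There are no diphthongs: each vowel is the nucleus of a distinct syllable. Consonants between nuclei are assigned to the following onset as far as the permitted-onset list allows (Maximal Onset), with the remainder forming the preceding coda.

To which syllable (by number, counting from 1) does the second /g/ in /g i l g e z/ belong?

The vowels are i, e — 2 nuclei, so 2 syllables.
V1 /i/ – V2 /e/: cluster /lg/ — the longest permitted-onset suffix is /g/; onset = /g/, preceding coda = /l/.
Result: gil.gez.
The second /g/ is in the onset of syllable 2 (/gez/).

2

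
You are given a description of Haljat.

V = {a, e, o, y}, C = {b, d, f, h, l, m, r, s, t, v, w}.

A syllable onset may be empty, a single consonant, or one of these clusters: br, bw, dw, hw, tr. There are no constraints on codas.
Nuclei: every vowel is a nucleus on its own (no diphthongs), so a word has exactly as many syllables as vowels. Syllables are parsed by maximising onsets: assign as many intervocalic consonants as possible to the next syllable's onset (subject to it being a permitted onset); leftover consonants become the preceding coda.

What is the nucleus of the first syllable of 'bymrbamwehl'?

Nuclei (vowels): y, a, e → 3 syllables.
The first nucleus (vowel 1 from the left) is /y/.

y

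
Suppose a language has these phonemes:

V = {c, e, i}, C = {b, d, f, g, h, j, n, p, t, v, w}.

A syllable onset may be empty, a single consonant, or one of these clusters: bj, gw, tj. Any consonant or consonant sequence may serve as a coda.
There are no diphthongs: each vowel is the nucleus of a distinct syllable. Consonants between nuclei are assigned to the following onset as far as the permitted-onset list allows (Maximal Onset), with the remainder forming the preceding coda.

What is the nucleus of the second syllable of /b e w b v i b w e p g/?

Vowels present: e, i, e; each is a nucleus, giving 3 syllables.
The second nucleus (vowel 2 from the left) is /i/.

i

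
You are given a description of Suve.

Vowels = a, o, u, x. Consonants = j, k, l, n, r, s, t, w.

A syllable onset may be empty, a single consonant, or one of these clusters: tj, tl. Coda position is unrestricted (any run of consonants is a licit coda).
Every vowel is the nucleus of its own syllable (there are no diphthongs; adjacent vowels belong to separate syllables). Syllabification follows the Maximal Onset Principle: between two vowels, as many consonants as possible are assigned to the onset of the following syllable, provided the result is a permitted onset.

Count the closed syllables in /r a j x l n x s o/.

The vowels are a, x, x, o — 4 nuclei, so 4 syllables.
V1 /a/ – V2 /x/: /j/ → onset of the next syllable (single consonants are always licit onsets).
V2 /x/ – V3 /x/: /ln/ — longest licit onset from the right is /n/, leaving /l/ as coda.
V3 /x/ – V4 /o/: /s/ is a single consonant, so it becomes the next onset.
Result: ra.jxl.nx.so.
Classifying each syllable: /ra/ (open), /jxl/ (closed), /nx/ (open), /so/ (open).
Closed syllables: 1.

1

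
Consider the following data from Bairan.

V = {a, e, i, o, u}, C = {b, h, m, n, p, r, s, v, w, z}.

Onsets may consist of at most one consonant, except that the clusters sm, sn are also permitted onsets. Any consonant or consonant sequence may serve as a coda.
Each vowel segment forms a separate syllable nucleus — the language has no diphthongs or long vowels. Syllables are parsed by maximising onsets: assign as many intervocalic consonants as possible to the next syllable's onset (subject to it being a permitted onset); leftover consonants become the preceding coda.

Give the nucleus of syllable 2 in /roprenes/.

The vowels are o, e, e — 3 nuclei, so 3 syllables.
The second nucleus (vowel 2 from the left) is /e/.

e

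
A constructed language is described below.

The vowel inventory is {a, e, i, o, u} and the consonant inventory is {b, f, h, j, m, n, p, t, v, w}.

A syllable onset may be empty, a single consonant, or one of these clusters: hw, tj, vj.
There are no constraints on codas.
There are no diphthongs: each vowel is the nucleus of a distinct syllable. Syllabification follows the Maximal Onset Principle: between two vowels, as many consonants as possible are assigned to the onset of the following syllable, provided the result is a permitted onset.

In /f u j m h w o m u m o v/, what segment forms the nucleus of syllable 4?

Vowels present: u, o, u, o; each is a nucleus, giving 4 syllables.
The fourth nucleus (vowel 4 from the left) is /o/.

o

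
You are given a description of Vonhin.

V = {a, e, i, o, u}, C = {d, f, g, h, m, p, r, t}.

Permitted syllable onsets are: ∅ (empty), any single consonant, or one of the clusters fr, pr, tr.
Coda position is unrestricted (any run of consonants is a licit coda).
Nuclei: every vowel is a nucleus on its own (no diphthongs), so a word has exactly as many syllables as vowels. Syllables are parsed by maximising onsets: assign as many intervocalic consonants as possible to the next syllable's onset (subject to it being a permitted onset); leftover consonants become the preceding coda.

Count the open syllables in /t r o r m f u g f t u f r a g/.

Nuclei (vowels): o, u, u, a → 4 syllables.
Between /o/ (V1) and /u/ (V2): cluster /rmf/ — the longest permitted-onset suffix is /f/; onset = /f/, preceding coda = /rm/.
Between /u/ (V2) and /u/ (V3): /gft/ splits as /gf/ + /t/ (/t/ is the longest suffix that is a licit onset).
Between /u/ (V3) and /a/ (V4): /fr/ is a licit onset in full, so it all attaches to the next syllable.
Result: trorm.fugf.tu.frag.
Classifying each syllable: /trorm/ (closed), /fugf/ (closed), /tu/ (open), /frag/ (closed).
Open syllables: 1.

1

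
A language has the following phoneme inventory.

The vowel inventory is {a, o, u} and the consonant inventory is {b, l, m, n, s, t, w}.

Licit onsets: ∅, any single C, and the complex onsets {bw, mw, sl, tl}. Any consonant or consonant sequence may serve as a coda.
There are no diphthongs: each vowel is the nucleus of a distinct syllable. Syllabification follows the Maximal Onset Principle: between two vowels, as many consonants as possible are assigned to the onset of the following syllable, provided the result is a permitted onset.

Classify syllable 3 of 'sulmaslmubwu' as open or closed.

open

The vowels are u, a, u, u — 4 nuclei, so 4 syllables.
V1 /u/ – V2 /a/: /lm/ splits as /l/ + /m/ (/m/ is the longest suffix that is a licit onset).
V2 /a/ – V3 /u/: /slm/ — longest licit onset from the right is /m/, leaving /sl/ as coda.
V3 /u/ – V4 /u/: /bw/ — entire cluster is a permitted onset → onset /bw/, coda ∅.
So the parse is sul.masl.mu.bwu.
Syllable 3 is /mu/; it ends in its nucleus with no coda, so it is open.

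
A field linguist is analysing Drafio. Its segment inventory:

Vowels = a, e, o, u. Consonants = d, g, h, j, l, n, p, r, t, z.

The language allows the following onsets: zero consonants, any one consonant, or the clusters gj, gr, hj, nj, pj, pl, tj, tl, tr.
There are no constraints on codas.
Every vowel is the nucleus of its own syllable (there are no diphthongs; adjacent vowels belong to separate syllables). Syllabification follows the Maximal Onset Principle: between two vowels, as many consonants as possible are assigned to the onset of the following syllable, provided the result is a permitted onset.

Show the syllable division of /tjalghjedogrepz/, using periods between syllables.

Vowels present: a, e, o, e; each is a nucleus, giving 4 syllables.
σ1/σ2 boundary: /lghj/ — longest licit onset from the right is /hj/, leaving /lg/ as coda.
σ2/σ3 boundary: /d/ is a single consonant, so it becomes the next onset.
σ3/σ4 boundary: cluster /gr/ — /gr/ is itself a permitted onset, so the whole cluster goes right; preceding coda = ∅.

tjalg.hje.do.grepz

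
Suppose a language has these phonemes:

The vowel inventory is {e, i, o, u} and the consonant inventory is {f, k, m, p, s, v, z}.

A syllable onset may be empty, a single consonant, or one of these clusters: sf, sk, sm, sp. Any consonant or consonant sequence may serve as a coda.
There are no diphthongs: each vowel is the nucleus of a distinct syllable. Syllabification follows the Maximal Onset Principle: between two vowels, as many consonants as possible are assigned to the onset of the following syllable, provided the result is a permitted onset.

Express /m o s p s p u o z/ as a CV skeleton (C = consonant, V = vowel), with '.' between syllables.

CVCC.CCV.VC

Nuclei (vowels): o, u, o → 3 syllables.
Between /o/ (V1) and /u/ (V2): cluster /spsp/ — the longest permitted-onset suffix is /sp/; onset = /sp/, preceding coda = /sp/.
Between /u/ (V2) and /o/ (V3): no consonants, so the boundary falls immediately after /u/.
So the parse is mosp.spu.oz.
Mapping each syllable to C/V: /mosp/ → CVCC, /spu/ → CCV, /oz/ → VC.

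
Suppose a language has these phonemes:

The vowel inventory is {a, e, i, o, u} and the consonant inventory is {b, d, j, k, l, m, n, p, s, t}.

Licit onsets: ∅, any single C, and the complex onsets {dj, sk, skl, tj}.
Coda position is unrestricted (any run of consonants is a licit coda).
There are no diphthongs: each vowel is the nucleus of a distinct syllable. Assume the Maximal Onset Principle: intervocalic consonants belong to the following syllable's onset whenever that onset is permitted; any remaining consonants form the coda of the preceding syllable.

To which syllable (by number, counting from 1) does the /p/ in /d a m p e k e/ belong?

2

Vowels present: a, e, e; each is a nucleus, giving 3 syllables.
/a…e/ gap (V1→V2): cluster /mp/ — the longest permitted-onset suffix is /p/; onset = /p/, preceding coda = /m/.
/e…e/ gap (V2→V3): /k/ is a single consonant, so it becomes the next onset.
So the parse is dam.pe.ke.
The /p/ is in the onset of syllable 2 (/pe/).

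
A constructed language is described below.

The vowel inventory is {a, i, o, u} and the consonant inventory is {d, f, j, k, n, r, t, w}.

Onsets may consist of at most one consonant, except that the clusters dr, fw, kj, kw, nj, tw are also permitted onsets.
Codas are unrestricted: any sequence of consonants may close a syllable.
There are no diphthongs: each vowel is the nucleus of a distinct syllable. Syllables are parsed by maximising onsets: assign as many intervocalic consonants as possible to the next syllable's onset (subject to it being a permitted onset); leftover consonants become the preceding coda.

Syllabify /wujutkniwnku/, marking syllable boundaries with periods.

Vowels present: u, u, i, u; each is a nucleus, giving 4 syllables.
/u…u/ gap (V1→V2): /j/ is a single consonant, so it becomes the next onset.
/u…i/ gap (V2→V3): cluster /tkn/ — the longest permitted-onset suffix is /n/; onset = /n/, preceding coda = /tk/.
/i…u/ gap (V3→V4): /wnk/ — longest licit onset from the right is /k/, leaving /wn/ as coda.

wu.jutk.niwn.ku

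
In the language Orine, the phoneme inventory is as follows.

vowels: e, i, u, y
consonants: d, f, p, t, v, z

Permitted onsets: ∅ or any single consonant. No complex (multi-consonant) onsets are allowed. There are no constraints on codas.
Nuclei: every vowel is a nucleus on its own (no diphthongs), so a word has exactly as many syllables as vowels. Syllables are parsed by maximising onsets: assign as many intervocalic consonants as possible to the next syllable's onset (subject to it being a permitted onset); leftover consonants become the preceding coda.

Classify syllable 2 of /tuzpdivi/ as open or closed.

Nuclei (vowels): u, i, i → 3 syllables.
Between /u/ (V1) and /i/ (V2): cluster /zpd/ — the longest permitted-onset suffix is /d/; onset = /d/, preceding coda = /zp/.
Between /i/ (V2) and /i/ (V3): /v/ is a single consonant, so it becomes the next onset.
So the parse is tuzp.di.vi.
Syllable 2 is /di/; it ends in its nucleus with no coda, so it is open.

open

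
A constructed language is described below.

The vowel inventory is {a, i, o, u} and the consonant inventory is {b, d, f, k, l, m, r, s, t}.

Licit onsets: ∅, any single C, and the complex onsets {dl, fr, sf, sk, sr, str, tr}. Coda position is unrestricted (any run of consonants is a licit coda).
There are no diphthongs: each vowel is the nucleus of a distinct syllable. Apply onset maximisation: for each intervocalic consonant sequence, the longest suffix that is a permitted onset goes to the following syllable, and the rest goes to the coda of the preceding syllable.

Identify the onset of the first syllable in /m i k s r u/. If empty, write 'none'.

Nuclei (vowels): i, u → 2 syllables.
V1 /i/ – V2 /u/: /ksr/; trying suffixes from longest down, /sr/ is the first permitted one, so coda /k/ | onset /sr/.
Result: mik.sru.
Syllable 1 is /mik/: onset /m/, nucleus /i/, coda /k/.

m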